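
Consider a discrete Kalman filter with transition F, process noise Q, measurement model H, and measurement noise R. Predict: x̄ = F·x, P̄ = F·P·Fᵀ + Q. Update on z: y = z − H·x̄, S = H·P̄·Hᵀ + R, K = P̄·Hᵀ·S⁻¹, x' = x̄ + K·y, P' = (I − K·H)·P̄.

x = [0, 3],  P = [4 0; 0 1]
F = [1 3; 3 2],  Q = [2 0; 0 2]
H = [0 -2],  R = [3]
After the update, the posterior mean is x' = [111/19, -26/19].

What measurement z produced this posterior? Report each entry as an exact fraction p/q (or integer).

x̄ = F·x = [9, 6]
P̄ = F·P·Fᵀ + Q = [15 18; 18 42]
S = H·P̄·Hᵀ + R = [171]
K = P̄·Hᵀ·S⁻¹ = [-4/19; -28/57]
x' − x̄ = [-60/19, -140/19] = K·y
y = (KᵀK)⁻¹·Kᵀ·(x' − x̄) = [15]
z = y + H·x̄ = [15] + [-12] = [3]

z = [3]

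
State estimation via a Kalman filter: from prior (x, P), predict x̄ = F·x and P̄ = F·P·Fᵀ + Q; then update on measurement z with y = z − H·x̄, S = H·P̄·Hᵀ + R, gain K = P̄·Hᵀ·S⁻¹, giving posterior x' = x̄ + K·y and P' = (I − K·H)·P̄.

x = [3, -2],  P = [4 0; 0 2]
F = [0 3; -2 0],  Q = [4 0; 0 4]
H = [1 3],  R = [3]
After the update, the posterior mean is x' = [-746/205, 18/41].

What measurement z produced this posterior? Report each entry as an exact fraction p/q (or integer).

z = [-2]

x̄ = F·x = [-6, -6]
P̄ = F·P·Fᵀ + Q = [22 0; 0 20]
S = H·P̄·Hᵀ + R = [205]
K = P̄·Hᵀ·S⁻¹ = [22/205; 12/41]
x' − x̄ = [484/205, 264/41] = K·y
y = (KᵀK)⁻¹·Kᵀ·(x' − x̄) = [22]
z = y + H·x̄ = [22] + [-24] = [-2]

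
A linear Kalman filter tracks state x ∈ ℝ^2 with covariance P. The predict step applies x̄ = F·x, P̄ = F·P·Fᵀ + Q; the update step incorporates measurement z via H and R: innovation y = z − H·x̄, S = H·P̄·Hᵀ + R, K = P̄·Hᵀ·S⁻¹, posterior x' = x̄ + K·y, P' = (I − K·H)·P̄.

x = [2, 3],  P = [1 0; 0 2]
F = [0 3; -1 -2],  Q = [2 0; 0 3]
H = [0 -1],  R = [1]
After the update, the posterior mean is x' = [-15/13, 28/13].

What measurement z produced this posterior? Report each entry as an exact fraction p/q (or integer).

x̄ = F·x = [9, -8]
P̄ = F·P·Fᵀ + Q = [20 -12; -12 12]
S = H·P̄·Hᵀ + R = [13]
K = P̄·Hᵀ·S⁻¹ = [12/13; -12/13]
x' − x̄ = [-132/13, 132/13] = K·y
y = (KᵀK)⁻¹·Kᵀ·(x' − x̄) = [-11]
z = y + H·x̄ = [-11] + [8] = [-3]

z = [-3]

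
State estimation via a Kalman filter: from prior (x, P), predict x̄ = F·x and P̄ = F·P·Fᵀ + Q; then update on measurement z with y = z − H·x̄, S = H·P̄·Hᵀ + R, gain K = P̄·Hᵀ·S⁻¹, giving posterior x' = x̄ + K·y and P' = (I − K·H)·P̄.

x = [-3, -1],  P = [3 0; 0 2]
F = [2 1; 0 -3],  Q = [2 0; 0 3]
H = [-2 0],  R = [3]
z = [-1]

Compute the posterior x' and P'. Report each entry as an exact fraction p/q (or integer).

x' = [11/67, 21/67]
P' = [48/67 -18/67; -18/67 1263/67]

x̄ = F·x = [-7, 3]
P̄ = F·P·Fᵀ + Q = [16 -6; -6 21]
y = z − H·x̄ = [-15]
S = H·P̄·Hᵀ + R = [67]
K = P̄·Hᵀ·S⁻¹ = [-32/67; 12/67]
x' = x̄ + K·y = [11/67, 21/67]
P' = (I − K·H)·P̄ = [48/67 -18/67; -18/67 1263/67]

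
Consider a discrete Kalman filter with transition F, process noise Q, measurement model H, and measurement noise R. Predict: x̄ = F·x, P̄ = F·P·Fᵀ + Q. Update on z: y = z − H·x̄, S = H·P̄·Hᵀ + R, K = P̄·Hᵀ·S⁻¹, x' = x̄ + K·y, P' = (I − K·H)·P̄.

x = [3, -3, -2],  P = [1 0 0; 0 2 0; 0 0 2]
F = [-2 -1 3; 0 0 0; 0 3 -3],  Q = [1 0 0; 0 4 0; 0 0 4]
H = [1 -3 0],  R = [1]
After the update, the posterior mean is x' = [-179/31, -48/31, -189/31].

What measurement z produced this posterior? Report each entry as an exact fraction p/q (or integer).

z = [-1]

x̄ = F·x = [-9, 0, -3]
P̄ = F·P·Fᵀ + Q = [25 0 -24; 0 4 0; -24 0 40]
S = H·P̄·Hᵀ + R = [62]
K = P̄·Hᵀ·S⁻¹ = [25/62; -6/31; -12/31]
x' − x̄ = [100/31, -48/31, -96/31] = K·y
y = (KᵀK)⁻¹·Kᵀ·(x' − x̄) = [8]
z = y + H·x̄ = [8] + [-9] = [-1]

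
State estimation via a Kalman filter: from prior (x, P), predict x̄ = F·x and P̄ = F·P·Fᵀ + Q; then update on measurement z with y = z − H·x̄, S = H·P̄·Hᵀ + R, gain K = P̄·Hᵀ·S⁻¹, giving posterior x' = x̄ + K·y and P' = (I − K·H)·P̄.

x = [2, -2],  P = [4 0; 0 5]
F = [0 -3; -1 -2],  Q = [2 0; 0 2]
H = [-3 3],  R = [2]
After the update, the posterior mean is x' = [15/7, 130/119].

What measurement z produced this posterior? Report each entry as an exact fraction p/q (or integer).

x̄ = F·x = [6, 2]
P̄ = F·P·Fᵀ + Q = [47 30; 30 26]
S = H·P̄·Hᵀ + R = [119]
K = P̄·Hᵀ·S⁻¹ = [-3/7; -12/119]
x' − x̄ = [-27/7, -108/119] = K·y
y = (KᵀK)⁻¹·Kᵀ·(x' − x̄) = [9]
z = y + H·x̄ = [9] + [-12] = [-3]

z = [-3]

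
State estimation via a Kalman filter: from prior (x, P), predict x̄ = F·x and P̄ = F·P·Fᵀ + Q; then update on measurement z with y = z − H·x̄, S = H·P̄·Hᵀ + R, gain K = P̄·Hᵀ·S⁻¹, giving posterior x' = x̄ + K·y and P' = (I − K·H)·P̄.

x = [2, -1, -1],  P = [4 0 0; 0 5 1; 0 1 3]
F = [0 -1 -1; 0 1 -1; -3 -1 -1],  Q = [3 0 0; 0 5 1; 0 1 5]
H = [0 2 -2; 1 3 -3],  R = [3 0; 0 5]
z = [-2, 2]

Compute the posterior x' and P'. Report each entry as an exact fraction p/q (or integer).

x̄ = F·x = [2, 0, -4]
P̄ = F·P·Fᵀ + Q = [13 -2 10; -2 11 -1; 10 -1 51]
y = z − H·x̄ = [-10, -12]
S = H·P̄·Hᵀ + R = [259 360; 360 522]
K = P̄·Hᵀ·S⁻¹ = [-236/311 2683/5598; 16/311 83/2799; -96/311 -187/2799]
x' = x̄ + K·y = [3580/933, -812/933, -104/933]
P' = (I − K·H)·P̄ = [32531/5598 -233/2799 2953/2799; -233/2799 24511/2799 24295/2799; 2953/2799 24295/2799 25591/2799]

x' = [3580/933, -812/933, -104/933]
P' = [32531/5598 -233/2799 2953/2799; -233/2799 24511/2799 24295/2799; 2953/2799 24295/2799 25591/2799]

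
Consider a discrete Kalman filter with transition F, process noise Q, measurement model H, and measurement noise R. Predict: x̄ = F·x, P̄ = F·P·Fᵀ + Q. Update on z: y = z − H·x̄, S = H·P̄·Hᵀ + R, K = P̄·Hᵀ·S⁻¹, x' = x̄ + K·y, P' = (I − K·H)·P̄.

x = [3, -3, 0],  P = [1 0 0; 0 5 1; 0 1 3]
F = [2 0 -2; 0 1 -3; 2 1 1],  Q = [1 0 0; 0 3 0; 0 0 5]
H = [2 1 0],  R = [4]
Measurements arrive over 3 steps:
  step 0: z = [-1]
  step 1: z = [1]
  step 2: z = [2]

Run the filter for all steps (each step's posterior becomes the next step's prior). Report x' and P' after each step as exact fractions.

step 0: x' = [98/33, -221/33, 127/33], P' = [61/33 -82/33 8/33; -82/33 1064/165 -136/165; 8/33 -136/165 2939/165]
step 1: x' = [353266/74077, -639965/74077, 22965/148154], P' = [285613/74077 -486250/74077 87670/74077; -486250/74077 1097536/74077 -213566/74077; 87670/74077 -213566/74077 1643411/148154]
step 2: x' = [586965674/81872329, -1005830150/81872329, 158046099/81872329], P' = [654522353/81872329 -1217342090/81872329 160768596/81872329; -1217342090/81872329 2576397800/81872329 -360595612/81872329; 160768596/81872329 -360595612/81872329 915500378/81872329]

step 0: x̄ = F·x = [6, -3, 3]
step 0: P̄ = F·P·Fᵀ + Q = [17 16 -4; 16 29 -6; -4 -6 19]
step 0: y = z − H·x̄ = [-10]
step 0: S = H·P̄·Hᵀ + R = [165]
step 0: K = P̄·Hᵀ·S⁻¹ = [10/33; 61/165; -14/165]
step 0: x' = x̄ + K·y = [98/33, -221/33, 127/33]
step 0: P' = (I − K·H)·P̄ = [61/33 -82/33 8/33; -82/33 1064/165 -136/165; 8/33 -136/165 2939/165]
step 1: x̄ = F·x = [-58/33, -602/33, 34/11]
step 1: P̄ = F·P·Fᵀ + Q = [12821/165 16846/165 -1762/55; 16846/165 28826/165 -2847/55; -1762/55 -2847/55 1432/55]
step 1: y = z − H·x̄ = [751/33]
step 1: S = H·P̄·Hᵀ + R = [148154/165]
step 1: K = P̄·Hᵀ·S⁻¹ = [21244/74077; 31259/74077; -19113/148154]
step 1: x' = x̄ + K·y = [353266/74077, -639965/74077, 22965/148154]
step 1: P' = (I − K·H)·P̄ = [285613/74077 -486250/74077 87670/74077; -486250/74077 1097536/74077 -213566/74077; 87670/74077 -213566/74077 1643411/148154]
step 2: x̄ = F·x = [683567/74077, -1348825/148154, 156099/148154]
step 2: P̄ = F·P·Fᵀ + Q = [3801991/74077 3858845/74077 -1221667/74077; 3858845/74077 19993025/148154 -4877937/148154; -1221667/74077 -4877937/148154 2821253/148154]
step 2: y = z − H·x̄ = [-1089135/148154]
step 2: S = H·P̄·Hᵀ + R = [81872329/148154]
step 2: K = P̄·Hᵀ·S⁻¹ = [22925654/81872329; 35428405/81872329; -9764605/81872329]
step 2: x' = x̄ + K·y = [586965674/81872329, -1005830150/81872329, 158046099/81872329]
step 2: P' = (I − K·H)·P̄ = [654522353/81872329 -1217342090/81872329 160768596/81872329; -1217342090/81872329 2576397800/81872329 -360595612/81872329; 160768596/81872329 -360595612/81872329 915500378/81872329]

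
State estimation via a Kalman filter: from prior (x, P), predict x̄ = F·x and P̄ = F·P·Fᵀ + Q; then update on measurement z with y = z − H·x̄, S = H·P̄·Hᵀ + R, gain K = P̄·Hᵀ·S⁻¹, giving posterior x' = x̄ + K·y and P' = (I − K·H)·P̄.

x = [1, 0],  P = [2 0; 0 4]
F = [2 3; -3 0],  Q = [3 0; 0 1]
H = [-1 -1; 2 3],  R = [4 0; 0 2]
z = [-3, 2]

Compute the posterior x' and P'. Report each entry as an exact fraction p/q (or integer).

x' = [431/81, -232/81]
P' = [28838/1701 -19570/1701; -19570/1701 13634/1701]

x̄ = F·x = [2, -3]
P̄ = F·P·Fᵀ + Q = [47 -12; -12 19]
y = z − H·x̄ = [-4, 7]
S = H·P̄·Hᵀ + R = [46 -91; -91 217]
K = P̄·Hᵀ·S⁻¹ = [-331/243 -517/1701; 212/243 881/1701]
x' = x̄ + K·y = [431/81, -232/81]
P' = (I − K·H)·P̄ = [28838/1701 -19570/1701; -19570/1701 13634/1701]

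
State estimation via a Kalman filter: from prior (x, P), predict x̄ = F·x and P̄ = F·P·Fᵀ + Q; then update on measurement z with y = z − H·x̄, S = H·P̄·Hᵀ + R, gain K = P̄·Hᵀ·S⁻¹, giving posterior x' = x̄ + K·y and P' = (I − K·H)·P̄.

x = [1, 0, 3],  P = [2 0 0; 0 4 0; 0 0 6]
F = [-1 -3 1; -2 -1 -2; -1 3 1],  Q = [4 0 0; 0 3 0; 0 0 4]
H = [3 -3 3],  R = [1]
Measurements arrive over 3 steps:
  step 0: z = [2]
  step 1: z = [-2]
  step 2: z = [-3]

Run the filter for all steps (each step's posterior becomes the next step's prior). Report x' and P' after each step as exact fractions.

step 0: x̄ = F·x = [2, -8, 2]
step 0: P̄ = F·P·Fᵀ + Q = [48 4 -28; 4 39 -20; -28 -20 48]
step 0: y = z − H·x̄ = [-34]
step 0: S = H·P̄·Hᵀ + R = [1000]
step 0: K = P̄·Hᵀ·S⁻¹ = [6/125; -33/200; 3/25]
step 0: x' = x̄ + K·y = [46/125, -239/100, -52/25]
step 0: P' = (I − K·H)·P̄ = [5712/125 298/25 -844/25; 298/25 471/40 -1/5; -844/25 -1/5 168/5]
step 1: x̄ = F·x = [2361/500, 2907/500, -4809/500]
step 1: P̄ = F·P·Fᵀ + Q = [329511/1000 141957/1000 40841/1000; 141957/1000 108759/1000 -69333/1000; 40841/1000 -69333/1000 184071/1000]
step 1: y = z − H·x̄ = [3013/100]
step 1: S = H·P̄·Hᵀ + R = [201199/40]
step 1: K = P̄·Hᵀ·S⁻¹ = [137037/1005995; -21681/1005995; 176547/1005995]
step 1: x' = x̄ + K·y = [44396166/5029975, 25978032/5029975, -21781494/5029975]
step 1: P' = (I − K·H)·P̄ = [1187953608/5029975 788317641/5029975 -399407572/5029975; 788317641/5029975 535303407/5029975 -253050369/5029975; -399407572/5029975 -253050369/5029975 146651448/5029975]
step 2: x̄ = F·x = [-144111756/5029975, -71207376/5029975, 11756436/5029975]
step 2: P̄ = F·P·Fᵀ + Q = [13219478823/5029975 7941486183/5029975 -2684310463/5029975; 7941486183/5029975 4834622068/5029975 -1693541523/5029975; -2684310463/5029975 -1693541523/5029975 723062703/5029975]
step 2: y = z − H·x̄ = [168353907/5029975]
step 2: S = H·P̄·Hᵀ + R = [8218910107/5029975]
step 2: K = P̄·Hᵀ·S⁻¹ = [7781046531/8218910107; 4239967776/8218910107; -803118711/8218910107]
step 2: x' = x̄ + K·y = [24955992051/8218910107, 25560389136/8218910107, -7670630991/8218910107]
step 2: P' = (I − K·H)·P̄ = [9563670393996/8218910107 6417323048139/8218910107 -3143753663680/8218910107; 6417323048139/8218910107 4325667112996/8218910107 -2090242612551/8218910107; -3143753663680/8218910107 -2090242612551/8218910107 1053243344892/8218910107]

step 0: x' = [46/125, -239/100, -52/25], P' = [5712/125 298/25 -844/25; 298/25 471/40 -1/5; -844/25 -1/5 168/5]
step 1: x' = [44396166/5029975, 25978032/5029975, -21781494/5029975], P' = [1187953608/5029975 788317641/5029975 -399407572/5029975; 788317641/5029975 535303407/5029975 -253050369/5029975; -399407572/5029975 -253050369/5029975 146651448/5029975]
step 2: x' = [24955992051/8218910107, 25560389136/8218910107, -7670630991/8218910107], P' = [9563670393996/8218910107 6417323048139/8218910107 -3143753663680/8218910107; 6417323048139/8218910107 4325667112996/8218910107 -2090242612551/8218910107; -3143753663680/8218910107 -2090242612551/8218910107 1053243344892/8218910107]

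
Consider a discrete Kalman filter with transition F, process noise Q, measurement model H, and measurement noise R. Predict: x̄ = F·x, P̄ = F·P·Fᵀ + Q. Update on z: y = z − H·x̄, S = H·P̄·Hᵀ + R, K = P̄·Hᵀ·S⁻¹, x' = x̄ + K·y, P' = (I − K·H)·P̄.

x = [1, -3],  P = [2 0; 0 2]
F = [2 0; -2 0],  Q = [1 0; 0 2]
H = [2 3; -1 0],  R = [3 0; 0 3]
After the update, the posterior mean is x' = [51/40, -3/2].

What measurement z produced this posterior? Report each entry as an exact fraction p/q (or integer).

z = [-2, -1]

x̄ = F·x = [2, -2]
P̄ = F·P·Fᵀ + Q = [9 -8; -8 10]
S = H·P̄·Hᵀ + R = [33 6; 6 12]
K = P̄·Hᵀ·S⁻¹ = [-1/20 -29/40; 1/3 1/2]
x' − x̄ = [-29/40, 1/2] = K·y
y = (KᵀK)⁻¹·Kᵀ·(x' − x̄) = [0, 1]
z = y + H·x̄ = [0, 1] + [-2, -2] = [-2, -1]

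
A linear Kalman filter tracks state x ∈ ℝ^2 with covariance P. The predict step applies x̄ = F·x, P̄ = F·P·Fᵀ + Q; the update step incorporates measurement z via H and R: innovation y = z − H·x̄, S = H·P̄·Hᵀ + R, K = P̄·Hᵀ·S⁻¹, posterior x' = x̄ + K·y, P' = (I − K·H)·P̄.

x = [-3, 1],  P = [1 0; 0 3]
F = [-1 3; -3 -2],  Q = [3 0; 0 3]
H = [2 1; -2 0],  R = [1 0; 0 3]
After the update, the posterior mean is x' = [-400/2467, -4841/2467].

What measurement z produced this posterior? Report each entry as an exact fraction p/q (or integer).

z = [-3, -1]

x̄ = F·x = [6, 7]
P̄ = F·P·Fᵀ + Q = [31 -15; -15 24]
S = H·P̄·Hᵀ + R = [89 -94; -94 127]
K = P̄·Hᵀ·S⁻¹ = [141/2467 -1100/2467; 2058/2467 2106/2467]
x' − x̄ = [-15202/2467, -22110/2467] = K·y
y = (KᵀK)⁻¹·Kᵀ·(x' − x̄) = [-22, 11]
z = y + H·x̄ = [-22, 11] + [19, -12] = [-3, -1]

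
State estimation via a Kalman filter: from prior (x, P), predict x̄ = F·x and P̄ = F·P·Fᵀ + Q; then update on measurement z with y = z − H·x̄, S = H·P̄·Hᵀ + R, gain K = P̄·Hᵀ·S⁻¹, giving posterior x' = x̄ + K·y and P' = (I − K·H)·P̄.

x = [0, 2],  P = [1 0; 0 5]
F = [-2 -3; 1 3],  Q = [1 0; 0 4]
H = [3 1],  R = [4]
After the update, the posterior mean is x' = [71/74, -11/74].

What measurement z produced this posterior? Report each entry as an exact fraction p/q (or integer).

x̄ = F·x = [-6, 6]
P̄ = F·P·Fᵀ + Q = [50 -47; -47 50]
S = H·P̄·Hᵀ + R = [222]
K = P̄·Hᵀ·S⁻¹ = [103/222; -91/222]
x' − x̄ = [515/74, -455/74] = K·y
y = (KᵀK)⁻¹·Kᵀ·(x' − x̄) = [15]
z = y + H·x̄ = [15] + [-12] = [3]

z = [3]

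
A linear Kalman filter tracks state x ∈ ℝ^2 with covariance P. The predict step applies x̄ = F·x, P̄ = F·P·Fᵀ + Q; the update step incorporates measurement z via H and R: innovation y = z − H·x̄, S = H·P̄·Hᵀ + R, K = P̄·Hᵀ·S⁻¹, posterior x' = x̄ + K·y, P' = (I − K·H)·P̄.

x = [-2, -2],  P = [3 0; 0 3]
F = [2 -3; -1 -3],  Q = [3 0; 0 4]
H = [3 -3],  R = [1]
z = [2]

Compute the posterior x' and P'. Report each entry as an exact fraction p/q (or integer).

x' = [1874/307, 1676/307]
P' = [8925/307 8904/307; 8904/307 8917/307]

x̄ = F·x = [2, 8]
P̄ = F·P·Fᵀ + Q = [42 21; 21 34]
y = z − H·x̄ = [20]
S = H·P̄·Hᵀ + R = [307]
K = P̄·Hᵀ·S⁻¹ = [63/307; -39/307]
x' = x̄ + K·y = [1874/307, 1676/307]
P' = (I − K·H)·P̄ = [8925/307 8904/307; 8904/307 8917/307]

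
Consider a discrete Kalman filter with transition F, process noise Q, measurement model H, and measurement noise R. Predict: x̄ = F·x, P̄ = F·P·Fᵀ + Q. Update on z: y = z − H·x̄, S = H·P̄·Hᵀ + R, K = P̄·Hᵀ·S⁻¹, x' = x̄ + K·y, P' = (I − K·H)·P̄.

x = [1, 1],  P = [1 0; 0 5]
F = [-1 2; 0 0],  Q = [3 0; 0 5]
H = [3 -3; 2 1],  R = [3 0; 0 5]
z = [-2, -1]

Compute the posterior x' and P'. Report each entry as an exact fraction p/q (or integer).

x̄ = F·x = [1, 0]
P̄ = F·P·Fᵀ + Q = [24 0; 0 5]
y = z − H·x̄ = [-5, -3]
S = H·P̄·Hᵀ + R = [264 129; 129 106]
K = P̄·Hᵀ·S⁻¹ = [480/3781 1128/3781; -745/3781 1085/3781]
x' = x̄ + K·y = [-2003/3781, 470/3781]
P' = (I − K·H)·P̄ = [2040/3781 1560/3781; 1560/3781 2305/3781]

x' = [-2003/3781, 470/3781]
P' = [2040/3781 1560/3781; 1560/3781 2305/3781]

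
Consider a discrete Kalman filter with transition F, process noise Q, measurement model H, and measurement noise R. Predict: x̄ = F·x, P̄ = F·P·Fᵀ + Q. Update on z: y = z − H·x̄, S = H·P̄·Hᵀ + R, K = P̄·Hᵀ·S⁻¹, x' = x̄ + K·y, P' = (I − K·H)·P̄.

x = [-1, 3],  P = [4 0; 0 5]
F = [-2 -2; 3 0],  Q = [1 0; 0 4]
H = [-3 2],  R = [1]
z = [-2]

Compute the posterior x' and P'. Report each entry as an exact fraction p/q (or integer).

x' = [-928/391, -1781/391]
P' = [3653/782 2700/391; 2700/391 4088/391]

x̄ = F·x = [-4, -3]
P̄ = F·P·Fᵀ + Q = [37 -24; -24 40]
y = z − H·x̄ = [-8]
S = H·P̄·Hᵀ + R = [782]
K = P̄·Hᵀ·S⁻¹ = [-159/782; 76/391]
x' = x̄ + K·y = [-928/391, -1781/391]
P' = (I − K·H)·P̄ = [3653/782 2700/391; 2700/391 4088/391]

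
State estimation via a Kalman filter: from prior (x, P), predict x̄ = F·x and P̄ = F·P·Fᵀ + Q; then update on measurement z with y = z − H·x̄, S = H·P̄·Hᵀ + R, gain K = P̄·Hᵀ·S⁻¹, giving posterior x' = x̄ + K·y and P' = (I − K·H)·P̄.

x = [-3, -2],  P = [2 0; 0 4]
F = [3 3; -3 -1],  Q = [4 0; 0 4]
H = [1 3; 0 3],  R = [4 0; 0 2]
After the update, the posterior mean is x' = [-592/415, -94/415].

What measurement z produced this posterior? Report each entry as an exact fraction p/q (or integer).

z = [-2, -1]

x̄ = F·x = [-15, 11]
P̄ = F·P·Fᵀ + Q = [58 -30; -30 26]
S = H·P̄·Hᵀ + R = [116 144; 144 236]
K = P̄·Hᵀ·S⁻¹ = [338/415 -729/830; 6/415 267/830]
x' − x̄ = [5633/415, -4659/415] = K·y
y = (KᵀK)⁻¹·Kᵀ·(x' − x̄) = [-20, -34]
z = y + H·x̄ = [-20, -34] + [18, 33] = [-2, -1]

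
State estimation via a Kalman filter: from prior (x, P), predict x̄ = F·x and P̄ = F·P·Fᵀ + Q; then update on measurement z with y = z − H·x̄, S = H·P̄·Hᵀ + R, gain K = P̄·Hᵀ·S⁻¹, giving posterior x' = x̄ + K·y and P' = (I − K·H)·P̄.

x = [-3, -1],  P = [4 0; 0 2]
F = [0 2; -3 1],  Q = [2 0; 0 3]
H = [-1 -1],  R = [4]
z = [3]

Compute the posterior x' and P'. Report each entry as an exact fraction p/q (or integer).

x̄ = F·x = [-2, 8]
P̄ = F·P·Fᵀ + Q = [10 4; 4 41]
y = z − H·x̄ = [9]
S = H·P̄·Hᵀ + R = [63]
K = P̄·Hᵀ·S⁻¹ = [-2/9; -5/7]
x' = x̄ + K·y = [-4, 11/7]
P' = (I − K·H)·P̄ = [62/9 -6; -6 62/7]

x' = [-4, 11/7]
P' = [62/9 -6; -6 62/7]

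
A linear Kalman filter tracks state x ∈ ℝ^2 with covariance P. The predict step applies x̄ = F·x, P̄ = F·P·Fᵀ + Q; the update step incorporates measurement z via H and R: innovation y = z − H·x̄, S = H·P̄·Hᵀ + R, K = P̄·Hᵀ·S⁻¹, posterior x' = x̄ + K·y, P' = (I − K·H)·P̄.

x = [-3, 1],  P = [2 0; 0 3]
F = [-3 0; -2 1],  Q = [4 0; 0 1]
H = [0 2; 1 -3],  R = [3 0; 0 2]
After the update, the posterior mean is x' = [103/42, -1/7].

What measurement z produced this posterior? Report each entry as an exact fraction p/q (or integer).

x̄ = F·x = [9, 7]
P̄ = F·P·Fᵀ + Q = [22 12; 12 12]
S = H·P̄·Hᵀ + R = [51 -48; -48 60]
K = P̄·Hᵀ·S⁻¹ = [64/63 73/126; 8/21 -2/21]
x' − x̄ = [-275/42, -50/7] = K·y
y = (KᵀK)⁻¹·Kᵀ·(x' − x̄) = [-15, 15]
z = y + H·x̄ = [-15, 15] + [14, -12] = [-1, 3]

z = [-1, 3]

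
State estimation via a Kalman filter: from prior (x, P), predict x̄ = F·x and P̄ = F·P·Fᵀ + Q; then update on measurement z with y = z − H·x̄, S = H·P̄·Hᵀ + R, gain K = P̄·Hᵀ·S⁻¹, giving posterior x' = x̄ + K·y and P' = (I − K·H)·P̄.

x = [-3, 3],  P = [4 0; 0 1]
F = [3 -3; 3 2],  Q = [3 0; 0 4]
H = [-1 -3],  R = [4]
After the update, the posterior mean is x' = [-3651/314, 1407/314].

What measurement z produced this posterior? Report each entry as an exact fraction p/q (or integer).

z = [-2]

x̄ = F·x = [-18, -3]
P̄ = F·P·Fᵀ + Q = [48 30; 30 44]
S = H·P̄·Hᵀ + R = [628]
K = P̄·Hᵀ·S⁻¹ = [-69/314; -81/314]
x' − x̄ = [2001/314, 2349/314] = K·y
y = (KᵀK)⁻¹·Kᵀ·(x' − x̄) = [-29]
z = y + H·x̄ = [-29] + [27] = [-2]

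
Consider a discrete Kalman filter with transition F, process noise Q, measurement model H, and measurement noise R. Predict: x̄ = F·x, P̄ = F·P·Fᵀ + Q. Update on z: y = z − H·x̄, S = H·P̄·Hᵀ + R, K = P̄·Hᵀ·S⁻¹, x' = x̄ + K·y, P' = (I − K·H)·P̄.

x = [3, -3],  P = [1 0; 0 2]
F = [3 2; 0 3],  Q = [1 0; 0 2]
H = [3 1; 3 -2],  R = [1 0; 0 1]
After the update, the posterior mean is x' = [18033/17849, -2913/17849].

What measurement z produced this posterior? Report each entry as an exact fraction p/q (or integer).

z = [3, 3]

x̄ = F·x = [3, -9]
P̄ = F·P·Fᵀ + Q = [18 12; 12 20]
S = H·P̄·Hᵀ + R = [255 86; 86 99]
K = P̄·Hᵀ·S⁻¹ = [3954/17849 1974/17849; 5888/17849 -5836/17849]
x' − x̄ = [-35514/17849, 157728/17849] = K·y
y = (KᵀK)⁻¹·Kᵀ·(x' − x̄) = [3, -24]
z = y + H·x̄ = [3, -24] + [0, 27] = [3, 3]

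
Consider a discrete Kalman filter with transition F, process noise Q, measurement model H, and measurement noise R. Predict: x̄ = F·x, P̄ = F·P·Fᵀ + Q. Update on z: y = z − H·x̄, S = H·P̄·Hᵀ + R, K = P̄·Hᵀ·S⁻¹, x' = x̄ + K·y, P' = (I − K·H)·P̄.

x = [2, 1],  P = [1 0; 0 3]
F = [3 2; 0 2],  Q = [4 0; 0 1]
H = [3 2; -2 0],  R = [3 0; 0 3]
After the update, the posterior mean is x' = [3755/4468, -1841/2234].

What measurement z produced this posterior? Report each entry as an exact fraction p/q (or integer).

x̄ = F·x = [8, 2]
P̄ = F·P·Fᵀ + Q = [25 12; 12 13]
S = H·P̄·Hᵀ + R = [424 -198; -198 103]
K = P̄·Hᵀ·S⁻¹ = [297/4468 -799/2234; 817/2234 525/1117]
x' − x̄ = [-31989/4468, -6309/2234] = K·y
y = (KᵀK)⁻¹·Kᵀ·(x' − x̄) = [-27, 15]
z = y + H·x̄ = [-27, 15] + [28, -16] = [1, -1]

z = [1, -1]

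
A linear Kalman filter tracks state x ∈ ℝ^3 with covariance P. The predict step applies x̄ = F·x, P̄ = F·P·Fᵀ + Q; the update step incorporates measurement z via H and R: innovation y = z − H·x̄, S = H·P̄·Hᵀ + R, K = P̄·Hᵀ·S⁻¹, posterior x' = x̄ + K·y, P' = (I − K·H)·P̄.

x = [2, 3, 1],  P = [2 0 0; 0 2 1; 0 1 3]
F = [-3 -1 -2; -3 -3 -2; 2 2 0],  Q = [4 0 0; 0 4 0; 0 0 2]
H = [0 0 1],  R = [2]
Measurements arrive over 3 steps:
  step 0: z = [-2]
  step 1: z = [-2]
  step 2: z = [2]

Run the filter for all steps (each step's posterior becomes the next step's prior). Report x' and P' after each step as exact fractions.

step 0: x̄ = F·x = [-11, -17, 10]
step 0: P̄ = F·P·Fᵀ + Q = [40 44 -20; 44 64 -28; -20 -28 18]
step 0: y = z − H·x̄ = [-12]
step 0: S = H·P̄·Hᵀ + R = [20]
step 0: K = P̄·Hᵀ·S⁻¹ = [-1; -7/5; 9/10]
step 0: x' = x̄ + K·y = [1, -1/5, -4/5]
step 0: P' = (I − K·H)·P̄ = [20 16 -2; 16 124/5 -14/5; -2 -14/5 9/5]
step 1: x̄ = F·x = [-6/5, -4/5, 8/5]
step 1: P̄ = F·P·Fᵀ + Q = [1384/5 2036/5 -1392/5; 2036/5 3224/5 -2208/5; -1392/5 -2208/5 1546/5]
step 1: y = z − H·x̄ = [-18/5]
step 1: S = H·P̄·Hᵀ + R = [1556/5]
step 1: K = P̄·Hᵀ·S⁻¹ = [-348/389; -552/389; 773/778]
step 1: x' = x̄ + K·y = [786/389, 1676/389, -769/389]
step 1: P' = (I − K·H)·P̄ = [10792/389 4724/389 -696/389; 4724/389 7064/389 -1104/389; -696/389 -1104/389 773/389]
step 2: x̄ = F·x = [-2496/389, -5848/389, 4924/389]
step 2: P̄ = F·P·Fᵀ + Q = [124416/389 160916/389 -109472/389; 160916/389 228784/389 -156624/389; -109472/389 -156624/389 109994/389]
step 2: y = z − H·x̄ = [-4146/389]
step 2: S = H·P̄·Hᵀ + R = [110772/389]
step 2: K = P̄·Hᵀ·S⁻¹ = [-27368/27693; -13052/9231; 54997/55386]
step 2: x' = x̄ + K·y = [38000/9231, 112/3077, 19153/9231]
step 2: P' = (I − K·H)·P̄ = [1155328/27693 145468/9231 -54736/27693; 145468/9231 57968/3077 -26104/9231; -54736/27693 -26104/9231 54997/27693]

step 0: x' = [1, -1/5, -4/5], P' = [20 16 -2; 16 124/5 -14/5; -2 -14/5 9/5]
step 1: x' = [786/389, 1676/389, -769/389], P' = [10792/389 4724/389 -696/389; 4724/389 7064/389 -1104/389; -696/389 -1104/389 773/389]
step 2: x' = [38000/9231, 112/3077, 19153/9231], P' = [1155328/27693 145468/9231 -54736/27693; 145468/9231 57968/3077 -26104/9231; -54736/27693 -26104/9231 54997/27693]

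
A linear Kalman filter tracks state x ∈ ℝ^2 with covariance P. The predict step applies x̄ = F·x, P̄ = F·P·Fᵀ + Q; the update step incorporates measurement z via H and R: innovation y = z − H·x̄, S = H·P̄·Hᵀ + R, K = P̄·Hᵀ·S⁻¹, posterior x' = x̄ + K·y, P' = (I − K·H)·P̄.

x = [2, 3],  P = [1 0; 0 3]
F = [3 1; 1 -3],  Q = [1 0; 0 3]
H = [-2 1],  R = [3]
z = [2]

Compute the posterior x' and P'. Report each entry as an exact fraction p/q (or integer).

x' = [63/55, 391/110]
P' = [203/55 358/55; 358/55 1561/110]

x̄ = F·x = [9, -7]
P̄ = F·P·Fᵀ + Q = [13 -6; -6 31]
y = z − H·x̄ = [27]
S = H·P̄·Hᵀ + R = [110]
K = P̄·Hᵀ·S⁻¹ = [-16/55; 43/110]
x' = x̄ + K·y = [63/55, 391/110]
P' = (I − K·H)·P̄ = [203/55 358/55; 358/55 1561/110]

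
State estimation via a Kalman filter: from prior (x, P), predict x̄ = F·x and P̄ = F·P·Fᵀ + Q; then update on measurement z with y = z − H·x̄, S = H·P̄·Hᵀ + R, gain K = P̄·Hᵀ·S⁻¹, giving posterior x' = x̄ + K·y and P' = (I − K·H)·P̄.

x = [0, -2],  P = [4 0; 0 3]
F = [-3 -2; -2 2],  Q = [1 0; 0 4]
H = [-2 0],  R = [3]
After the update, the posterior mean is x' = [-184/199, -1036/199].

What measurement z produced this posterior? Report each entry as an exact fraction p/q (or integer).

x̄ = F·x = [4, -4]
P̄ = F·P·Fᵀ + Q = [49 12; 12 32]
S = H·P̄·Hᵀ + R = [199]
K = P̄·Hᵀ·S⁻¹ = [-98/199; -24/199]
x' − x̄ = [-980/199, -240/199] = K·y
y = (KᵀK)⁻¹·Kᵀ·(x' − x̄) = [10]
z = y + H·x̄ = [10] + [-8] = [2]

z = [2]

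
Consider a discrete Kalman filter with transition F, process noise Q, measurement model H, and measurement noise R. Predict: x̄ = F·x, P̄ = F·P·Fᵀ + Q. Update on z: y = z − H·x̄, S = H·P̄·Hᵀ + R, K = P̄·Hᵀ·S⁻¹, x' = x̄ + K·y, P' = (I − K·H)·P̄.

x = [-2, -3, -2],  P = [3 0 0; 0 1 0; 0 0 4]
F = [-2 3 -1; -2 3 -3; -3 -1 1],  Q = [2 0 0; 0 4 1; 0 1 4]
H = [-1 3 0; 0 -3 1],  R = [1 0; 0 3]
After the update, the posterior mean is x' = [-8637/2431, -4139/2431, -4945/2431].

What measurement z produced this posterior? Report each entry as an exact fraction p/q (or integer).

z = [-2, 2]

x̄ = F·x = [-3, 1, 7]
P̄ = F·P·Fᵀ + Q = [27 33 11; 33 61 4; 11 4 36]
S = H·P̄·Hᵀ + R = [379 -449; -449 564]
K = P̄·Hᵀ·S⁻¹ = [1096/12155 -1024/12155; 4229/12155 -491/12155; 2268/2431 1909/2431]
x' − x̄ = [-1344/2431, -6570/2431, -21962/2431] = K·y
y = (KᵀK)⁻¹·Kᵀ·(x' − x̄) = [-8, -2]
z = y + H·x̄ = [-8, -2] + [6, 4] = [-2, 2]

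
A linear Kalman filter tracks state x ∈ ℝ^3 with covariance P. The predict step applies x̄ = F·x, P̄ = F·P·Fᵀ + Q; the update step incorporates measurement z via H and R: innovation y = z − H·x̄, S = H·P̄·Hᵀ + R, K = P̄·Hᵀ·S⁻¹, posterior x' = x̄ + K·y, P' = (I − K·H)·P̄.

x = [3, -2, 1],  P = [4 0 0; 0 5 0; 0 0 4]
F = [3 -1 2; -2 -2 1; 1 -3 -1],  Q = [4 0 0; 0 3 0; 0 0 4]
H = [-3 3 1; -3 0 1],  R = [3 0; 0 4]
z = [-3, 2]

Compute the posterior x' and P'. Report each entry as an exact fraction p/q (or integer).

x̄ = F·x = [13, -1, 8]
P̄ = F·P·Fᵀ + Q = [61 -6 19; -6 43 18; 19 18 57]
y = z − H·x̄ = [31, 33]
S = H·P̄·Hᵀ + R = [1098 600; 600 496]
K = P̄·Hᵀ·S⁻¹ = [254/5769 -2953/7692; 1255/3846 -413/1282; 93/641 -225/1282]
x' = x̄ + K·y = [39137/23076, -2914/1923, 8597/1282]
P' = (I − K·H)·P̄ = [34918/5769 1069/1923 10655/641; 1069/1923 969/1282 243/641; 10655/641 243/641 31515/641]

x' = [39137/23076, -2914/1923, 8597/1282]
P' = [34918/5769 1069/1923 10655/641; 1069/1923 969/1282 243/641; 10655/641 243/641 31515/641]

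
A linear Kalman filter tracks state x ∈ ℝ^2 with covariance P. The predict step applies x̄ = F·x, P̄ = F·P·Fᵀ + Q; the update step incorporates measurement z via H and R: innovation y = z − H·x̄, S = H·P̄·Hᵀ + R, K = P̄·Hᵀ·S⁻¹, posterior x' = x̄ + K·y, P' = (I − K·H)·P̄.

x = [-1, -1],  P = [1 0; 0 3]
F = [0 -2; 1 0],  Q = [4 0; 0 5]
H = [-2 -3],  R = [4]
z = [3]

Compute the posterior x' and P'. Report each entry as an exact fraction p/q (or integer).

x̄ = F·x = [2, -1]
P̄ = F·P·Fᵀ + Q = [16 0; 0 6]
y = z − H·x̄ = [4]
S = H·P̄·Hᵀ + R = [122]
K = P̄·Hᵀ·S⁻¹ = [-16/61; -9/61]
x' = x̄ + K·y = [58/61, -97/61]
P' = (I − K·H)·P̄ = [464/61 -288/61; -288/61 204/61]

x' = [58/61, -97/61]
P' = [464/61 -288/61; -288/61 204/61]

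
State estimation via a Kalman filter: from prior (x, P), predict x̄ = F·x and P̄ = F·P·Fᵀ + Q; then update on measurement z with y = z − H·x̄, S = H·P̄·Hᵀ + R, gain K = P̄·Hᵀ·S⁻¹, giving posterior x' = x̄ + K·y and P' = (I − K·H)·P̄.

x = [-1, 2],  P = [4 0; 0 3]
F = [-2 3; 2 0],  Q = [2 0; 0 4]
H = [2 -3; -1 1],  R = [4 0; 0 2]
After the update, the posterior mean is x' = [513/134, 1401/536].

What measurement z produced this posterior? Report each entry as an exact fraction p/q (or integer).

z = [-1, -2]

x̄ = F·x = [8, -2]
P̄ = F·P·Fᵀ + Q = [45 -16; -16 20]
S = H·P̄·Hᵀ + R = [556 -230; -230 99]
K = P̄·Hᵀ·S⁻¹ = [-23/134 -68/67; -207/536 -143/268]
x' − x̄ = [-559/134, 2473/536] = K·y
y = (KᵀK)⁻¹·Kᵀ·(x' − x̄) = [-23, 8]
z = y + H·x̄ = [-23, 8] + [22, -10] = [-1, -2]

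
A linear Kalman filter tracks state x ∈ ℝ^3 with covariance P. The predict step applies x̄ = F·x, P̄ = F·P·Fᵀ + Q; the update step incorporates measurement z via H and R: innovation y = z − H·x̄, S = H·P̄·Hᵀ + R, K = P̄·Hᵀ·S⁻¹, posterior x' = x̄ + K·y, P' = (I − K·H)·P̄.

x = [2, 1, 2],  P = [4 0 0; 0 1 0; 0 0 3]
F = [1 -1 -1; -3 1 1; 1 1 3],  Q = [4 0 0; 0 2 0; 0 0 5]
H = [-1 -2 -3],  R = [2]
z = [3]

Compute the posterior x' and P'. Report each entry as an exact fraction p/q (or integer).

x' = [21/17, -113/17, 52/17]
P' = [3248/391 -3900/391 1492/391; -3900/391 12578/391 -7044/391; 1492/391 -7044/391 4266/391]

x̄ = F·x = [-1, -3, 9]
P̄ = F·P·Fᵀ + Q = [12 -16 -6; -16 42 -2; -6 -2 37]
y = z − H·x̄ = [23]
S = H·P̄·Hᵀ + R = [391]
K = P̄·Hᵀ·S⁻¹ = [38/391; -62/391; -101/391]
x' = x̄ + K·y = [21/17, -113/17, 52/17]
P' = (I − K·H)·P̄ = [3248/391 -3900/391 1492/391; -3900/391 12578/391 -7044/391; 1492/391 -7044/391 4266/391]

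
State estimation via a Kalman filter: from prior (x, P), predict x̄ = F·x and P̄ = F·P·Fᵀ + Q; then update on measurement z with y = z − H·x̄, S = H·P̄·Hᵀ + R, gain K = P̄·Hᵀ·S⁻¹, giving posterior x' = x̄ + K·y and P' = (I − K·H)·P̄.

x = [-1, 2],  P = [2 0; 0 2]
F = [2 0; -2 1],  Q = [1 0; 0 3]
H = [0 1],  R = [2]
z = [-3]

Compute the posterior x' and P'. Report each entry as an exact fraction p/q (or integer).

x' = [26/15, -31/15]
P' = [71/15 -16/15; -16/15 26/15]

x̄ = F·x = [-2, 4]
P̄ = F·P·Fᵀ + Q = [9 -8; -8 13]
y = z − H·x̄ = [-7]
S = H·P̄·Hᵀ + R = [15]
K = P̄·Hᵀ·S⁻¹ = [-8/15; 13/15]
x' = x̄ + K·y = [26/15, -31/15]
P' = (I − K·H)·P̄ = [71/15 -16/15; -16/15 26/15]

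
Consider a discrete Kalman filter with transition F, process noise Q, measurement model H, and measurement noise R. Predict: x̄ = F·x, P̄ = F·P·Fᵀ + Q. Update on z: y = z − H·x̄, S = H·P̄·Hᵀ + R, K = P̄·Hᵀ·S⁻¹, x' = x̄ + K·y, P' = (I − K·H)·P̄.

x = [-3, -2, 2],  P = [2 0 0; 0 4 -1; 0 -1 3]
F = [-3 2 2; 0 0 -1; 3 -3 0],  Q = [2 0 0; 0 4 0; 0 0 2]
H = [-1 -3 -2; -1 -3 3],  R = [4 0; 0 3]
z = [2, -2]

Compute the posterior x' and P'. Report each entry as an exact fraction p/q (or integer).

x' = [20235/2657, -14079/5314, -25319/31884]
P' = [45072/2657 -15186/2657 -493/2657; -15186/2657 11307/5314 1427/10628; -493/2657 1427/10628 17465/63768]

x̄ = F·x = [9, -2, -3]
P̄ = F·P·Fᵀ + Q = [40 -4 -36; -4 7 -3; -36 -3 56]
y = z − H·x̄ = [-1, 10]
S = H·P̄·Hᵀ + R = [127 -212; -212 856]
K = P̄·Hᵀ·S⁻¹ = [368/2657 -331/2657; -622/2657 -939/10628; -3049/15942 12847/63768]
x' = x̄ + K·y = [20235/2657, -14079/5314, -25319/31884]
P' = (I − K·H)·P̄ = [45072/2657 -15186/2657 -493/2657; -15186/2657 11307/5314 1427/10628; -493/2657 1427/10628 17465/63768]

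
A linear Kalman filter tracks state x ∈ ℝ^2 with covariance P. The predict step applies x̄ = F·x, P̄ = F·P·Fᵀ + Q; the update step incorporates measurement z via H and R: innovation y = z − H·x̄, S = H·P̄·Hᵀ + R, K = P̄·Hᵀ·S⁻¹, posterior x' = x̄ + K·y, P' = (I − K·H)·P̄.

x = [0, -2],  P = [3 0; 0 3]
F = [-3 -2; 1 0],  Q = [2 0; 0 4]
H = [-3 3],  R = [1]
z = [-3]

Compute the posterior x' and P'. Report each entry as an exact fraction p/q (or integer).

x' = [206/119, 432/595]
P' = [379/119 369/119; 369/119 1861/595]

x̄ = F·x = [4, 0]
P̄ = F·P·Fᵀ + Q = [41 -9; -9 7]
y = z − H·x̄ = [9]
S = H·P̄·Hᵀ + R = [595]
K = P̄·Hᵀ·S⁻¹ = [-30/119; 48/595]
x' = x̄ + K·y = [206/119, 432/595]
P' = (I − K·H)·P̄ = [379/119 369/119; 369/119 1861/595]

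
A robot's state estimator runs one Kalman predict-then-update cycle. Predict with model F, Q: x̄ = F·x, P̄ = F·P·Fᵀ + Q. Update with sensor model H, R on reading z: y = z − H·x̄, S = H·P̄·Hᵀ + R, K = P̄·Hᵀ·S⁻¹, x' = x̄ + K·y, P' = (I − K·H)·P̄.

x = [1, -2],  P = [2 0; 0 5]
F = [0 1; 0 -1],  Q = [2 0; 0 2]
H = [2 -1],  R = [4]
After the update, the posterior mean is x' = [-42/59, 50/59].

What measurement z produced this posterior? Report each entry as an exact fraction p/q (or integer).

z = [-2]

x̄ = F·x = [-2, 2]
P̄ = F·P·Fᵀ + Q = [7 -5; -5 7]
S = H·P̄·Hᵀ + R = [59]
K = P̄·Hᵀ·S⁻¹ = [19/59; -17/59]
x' − x̄ = [76/59, -68/59] = K·y
y = (KᵀK)⁻¹·Kᵀ·(x' − x̄) = [4]
z = y + H·x̄ = [4] + [-6] = [-2]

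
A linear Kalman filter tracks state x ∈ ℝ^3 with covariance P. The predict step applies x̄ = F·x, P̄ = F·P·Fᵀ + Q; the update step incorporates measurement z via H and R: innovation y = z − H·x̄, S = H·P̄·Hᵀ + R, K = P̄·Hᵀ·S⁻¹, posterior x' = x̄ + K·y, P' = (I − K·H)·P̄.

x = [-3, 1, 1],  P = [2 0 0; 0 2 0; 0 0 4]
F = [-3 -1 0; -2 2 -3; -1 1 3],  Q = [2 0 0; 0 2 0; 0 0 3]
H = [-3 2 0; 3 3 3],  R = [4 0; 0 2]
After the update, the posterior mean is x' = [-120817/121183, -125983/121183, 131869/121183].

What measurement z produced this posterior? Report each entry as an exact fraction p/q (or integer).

x̄ = F·x = [8, 5, 7]
P̄ = F·P·Fᵀ + Q = [22 8 4; 8 54 -28; 4 -28 43]
S = H·P̄·Hᵀ + R = [322 -102; -102 785]
K = P̄·Hᵀ·S⁻¹ = [-14423/121183 13872/121183; 38172/121183 20706/121183; -23783/121183 5709/121183]
x' − x̄ = [-1090281/121183, -731898/121183, -716412/121183] = K·y
y = (KᵀK)⁻¹·Kᵀ·(x' − x̄) = [15, -63]
z = y + H·x̄ = [15, -63] + [-14, 60] = [1, -3]

z = [1, -3]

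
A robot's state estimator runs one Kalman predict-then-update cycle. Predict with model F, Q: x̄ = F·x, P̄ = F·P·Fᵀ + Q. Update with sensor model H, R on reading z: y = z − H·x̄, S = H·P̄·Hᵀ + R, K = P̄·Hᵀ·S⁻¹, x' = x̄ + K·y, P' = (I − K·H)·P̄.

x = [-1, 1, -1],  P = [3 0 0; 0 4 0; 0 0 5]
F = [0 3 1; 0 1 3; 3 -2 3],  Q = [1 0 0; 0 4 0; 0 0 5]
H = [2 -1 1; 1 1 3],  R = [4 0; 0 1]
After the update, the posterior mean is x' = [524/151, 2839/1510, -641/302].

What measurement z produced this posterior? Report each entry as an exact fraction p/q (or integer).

x̄ = F·x = [2, -2, -8]
P̄ = F·P·Fᵀ + Q = [42 27 -9; 27 53 37; -9 37 93]
S = H·P̄·Hᵀ + R = [100 200; 200 1155]
K = P̄·Hᵀ·S⁻¹ = [2352/3775 -54/755; 569/7550 23/151; -1751/7550 231/755]
x' − x̄ = [222/151, 5859/1510, 1775/302] = K·y
y = (KᵀK)⁻¹·Kᵀ·(x' − x̄) = [5, 23]
z = y + H·x̄ = [5, 23] + [-2, -24] = [3, -1]

z = [3, -1]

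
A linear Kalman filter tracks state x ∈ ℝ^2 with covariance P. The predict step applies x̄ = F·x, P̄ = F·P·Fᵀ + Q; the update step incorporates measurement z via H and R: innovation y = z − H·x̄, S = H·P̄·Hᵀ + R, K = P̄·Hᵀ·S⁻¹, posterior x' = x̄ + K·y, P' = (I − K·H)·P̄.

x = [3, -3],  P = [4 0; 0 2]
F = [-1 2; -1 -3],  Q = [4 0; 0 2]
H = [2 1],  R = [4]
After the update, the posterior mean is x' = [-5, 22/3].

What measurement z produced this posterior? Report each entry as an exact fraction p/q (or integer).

x̄ = F·x = [-9, 6]
P̄ = F·P·Fᵀ + Q = [16 -8; -8 24]
S = H·P̄·Hᵀ + R = [60]
K = P̄·Hᵀ·S⁻¹ = [2/5; 2/15]
x' − x̄ = [4, 4/3] = K·y
y = (KᵀK)⁻¹·Kᵀ·(x' − x̄) = [10]
z = y + H·x̄ = [10] + [-12] = [-2]

z = [-2]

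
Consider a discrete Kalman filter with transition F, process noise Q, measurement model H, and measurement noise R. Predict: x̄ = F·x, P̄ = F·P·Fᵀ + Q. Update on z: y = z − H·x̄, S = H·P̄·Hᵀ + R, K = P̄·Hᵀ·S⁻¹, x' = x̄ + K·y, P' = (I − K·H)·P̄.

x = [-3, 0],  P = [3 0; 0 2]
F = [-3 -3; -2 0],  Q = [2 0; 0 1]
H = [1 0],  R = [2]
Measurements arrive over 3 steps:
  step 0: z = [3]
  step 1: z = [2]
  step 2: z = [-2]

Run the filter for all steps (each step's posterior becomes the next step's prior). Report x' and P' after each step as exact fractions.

step 0: x' = [159/49, 186/49], P' = [94/49 36/49; 36/49 313/49]
step 1: x' = [6748/4507, -11214/4507], P' = [8818/4507 1560/4507; 1560/4507 26675/4507]
step 2: x' = [-686266/365545, -1404248/365545], P' = [713062/365545 124536/365545; 124536/365545 2366033/365545]

step 0: x̄ = F·x = [9, 6]
step 0: P̄ = F·P·Fᵀ + Q = [47 18; 18 13]
step 0: y = z − H·x̄ = [-6]
step 0: S = H·P̄·Hᵀ + R = [49]
step 0: K = P̄·Hᵀ·S⁻¹ = [47/49; 18/49]
step 0: x' = x̄ + K·y = [159/49, 186/49]
step 0: P' = (I − K·H)·P̄ = [94/49 36/49; 36/49 313/49]
step 1: x̄ = F·x = [-1035/49, -318/49]
step 1: P̄ = F·P·Fᵀ + Q = [4409/49 780/49; 780/49 425/49]
step 1: y = z − H·x̄ = [1133/49]
step 1: S = H·P̄·Hᵀ + R = [4507/49]
step 1: K = P̄·Hᵀ·S⁻¹ = [4409/4507; 780/4507]
step 1: x' = x̄ + K·y = [6748/4507, -11214/4507]
step 1: P' = (I − K·H)·P̄ = [8818/4507 1560/4507; 1560/4507 26675/4507]
step 2: x̄ = F·x = [13398/4507, -13496/4507]
step 2: P̄ = F·P·Fᵀ + Q = [356531/4507 62268/4507; 62268/4507 39779/4507]
step 2: y = z − H·x̄ = [-22412/4507]
step 2: S = H·P̄·Hᵀ + R = [365545/4507]
step 2: K = P̄·Hᵀ·S⁻¹ = [356531/365545; 62268/365545]
step 2: x' = x̄ + K·y = [-686266/365545, -1404248/365545]
step 2: P' = (I − K·H)·P̄ = [713062/365545 124536/365545; 124536/365545 2366033/365545]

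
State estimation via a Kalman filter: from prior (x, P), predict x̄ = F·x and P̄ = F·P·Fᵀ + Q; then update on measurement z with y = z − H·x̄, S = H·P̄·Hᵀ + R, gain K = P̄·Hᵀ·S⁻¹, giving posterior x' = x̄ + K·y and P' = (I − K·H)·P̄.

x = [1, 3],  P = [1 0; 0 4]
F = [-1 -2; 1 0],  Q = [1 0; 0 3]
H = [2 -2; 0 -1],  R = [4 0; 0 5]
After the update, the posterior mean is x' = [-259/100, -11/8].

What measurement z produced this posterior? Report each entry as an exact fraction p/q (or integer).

x̄ = F·x = [-7, 1]
P̄ = F·P·Fᵀ + Q = [18 -1; -1 4]
S = H·P̄·Hᵀ + R = [100 10; 10 9]
K = P̄·Hᵀ·S⁻¹ = [83/200 -7/20; -1/16 -3/8]
x' − x̄ = [441/100, -19/8] = K·y
y = (KᵀK)⁻¹·Kᵀ·(x' − x̄) = [14, 4]
z = y + H·x̄ = [14, 4] + [-16, -1] = [-2, 3]

z = [-2, 3]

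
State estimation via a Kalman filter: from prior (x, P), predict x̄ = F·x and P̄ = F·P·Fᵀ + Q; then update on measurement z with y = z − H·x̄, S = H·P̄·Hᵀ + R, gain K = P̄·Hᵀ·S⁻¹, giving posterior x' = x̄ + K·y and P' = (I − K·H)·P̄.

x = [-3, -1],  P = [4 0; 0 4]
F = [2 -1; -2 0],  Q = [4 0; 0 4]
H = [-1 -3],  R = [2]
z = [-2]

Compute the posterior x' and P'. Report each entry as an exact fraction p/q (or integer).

x̄ = F·x = [-5, 6]
P̄ = F·P·Fᵀ + Q = [24 -16; -16 20]
y = z − H·x̄ = [11]
S = H·P̄·Hᵀ + R = [110]
K = P̄·Hᵀ·S⁻¹ = [12/55; -2/5]
x' = x̄ + K·y = [-13/5, 8/5]
P' = (I − K·H)·P̄ = [1032/55 -32/5; -32/5 12/5]

x' = [-13/5, 8/5]
P' = [1032/55 -32/5; -32/5 12/5]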